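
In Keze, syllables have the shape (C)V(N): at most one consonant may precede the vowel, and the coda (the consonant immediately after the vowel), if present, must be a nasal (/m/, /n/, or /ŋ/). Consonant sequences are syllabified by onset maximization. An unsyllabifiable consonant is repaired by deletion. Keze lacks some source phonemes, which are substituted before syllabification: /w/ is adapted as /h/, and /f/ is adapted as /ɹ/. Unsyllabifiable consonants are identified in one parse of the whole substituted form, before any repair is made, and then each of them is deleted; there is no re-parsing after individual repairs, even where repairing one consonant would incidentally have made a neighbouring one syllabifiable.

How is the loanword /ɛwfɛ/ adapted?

Substitution: /w/ → /h/, /f/ → /ɹ/, giving /ɛhɹɛ/.
The consonants /h/ cannot be parsed into a legal (C)V(N) syllable (only a nasal (/m/, /n/, or /ŋ/) is licensed in coda position; onsets are limited to one consonant).
Deleting the stranded consonants removes /h/.

ɛɹɛ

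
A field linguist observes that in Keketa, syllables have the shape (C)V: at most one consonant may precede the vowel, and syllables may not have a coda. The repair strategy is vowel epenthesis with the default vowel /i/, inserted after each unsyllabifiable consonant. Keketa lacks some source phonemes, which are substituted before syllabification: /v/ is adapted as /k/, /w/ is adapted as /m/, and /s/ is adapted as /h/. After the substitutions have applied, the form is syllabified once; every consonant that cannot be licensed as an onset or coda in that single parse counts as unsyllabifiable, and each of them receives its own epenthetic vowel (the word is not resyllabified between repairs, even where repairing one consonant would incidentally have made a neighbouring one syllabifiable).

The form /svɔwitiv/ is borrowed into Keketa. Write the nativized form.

Substitution: /s/ → /h/, /v/ → /k/, /w/ → /m/, giving /hkɔmitik/.
The consonants /h/, /k/ cannot be parsed into a legal (C)V syllable (no codas are permitted; onsets are limited to one consonant).
Each unlicensed consonant becomes the onset of a new syllable: /h/ → /hi/, /k/ → /ki/.

hikɔmitiki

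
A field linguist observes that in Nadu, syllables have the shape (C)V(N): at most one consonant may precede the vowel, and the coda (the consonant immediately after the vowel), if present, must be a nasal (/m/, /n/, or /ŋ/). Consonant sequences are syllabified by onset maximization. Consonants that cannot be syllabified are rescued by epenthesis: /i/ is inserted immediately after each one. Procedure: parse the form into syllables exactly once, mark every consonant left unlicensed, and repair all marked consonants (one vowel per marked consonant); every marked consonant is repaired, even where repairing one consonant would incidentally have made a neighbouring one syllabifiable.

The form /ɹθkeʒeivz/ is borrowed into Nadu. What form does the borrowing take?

ɹiθikeʒeivizi

Syllabifying with onset maximization leaves /ɹ/, /θ/, /v/, /z/ stranded (only a nasal (/m/, /n/, or /ŋ/) is licensed in coda position; onsets are limited to one consonant).
Inserting the epenthetic vowel yields /ɹ/ → /ɹi/, /θ/ → /θi/, /v/ → /vi/, /z/ → /zi/.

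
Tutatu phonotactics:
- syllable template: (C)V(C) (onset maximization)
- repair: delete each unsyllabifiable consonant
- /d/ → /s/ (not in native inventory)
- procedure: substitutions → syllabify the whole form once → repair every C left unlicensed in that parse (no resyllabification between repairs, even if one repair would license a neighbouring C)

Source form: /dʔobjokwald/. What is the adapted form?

Substitution: /d/ → /s/, giving /sʔobjokwals/.
Syllabifying with onset maximization leaves /s/, /s/ stranded (at most one coda consonant is licensed; onsets are limited to one consonant).
Deleting the stranded consonants removes /s/, /s/.

ʔobjokwal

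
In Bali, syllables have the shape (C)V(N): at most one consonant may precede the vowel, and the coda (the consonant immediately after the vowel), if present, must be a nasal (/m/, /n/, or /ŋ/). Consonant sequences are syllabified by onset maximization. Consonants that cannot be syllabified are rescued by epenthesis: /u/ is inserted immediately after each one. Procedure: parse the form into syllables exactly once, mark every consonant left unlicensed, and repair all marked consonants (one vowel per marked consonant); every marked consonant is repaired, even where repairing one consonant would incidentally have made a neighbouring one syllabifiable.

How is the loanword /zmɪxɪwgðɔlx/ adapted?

zumɪxɪwuguðɔluxu

Syllabifying with onset maximization leaves /z/, /w/, /g/, /l/, /x/ stranded (only a nasal (/m/, /n/, or /ŋ/) is licensed in coda position; onsets are limited to one consonant).
Epenthesis after each stranded consonant: /z/ → /zu/, /w/ → /wu/, /g/ → /gu/, /l/ → /lu/, /x/ → /xu/.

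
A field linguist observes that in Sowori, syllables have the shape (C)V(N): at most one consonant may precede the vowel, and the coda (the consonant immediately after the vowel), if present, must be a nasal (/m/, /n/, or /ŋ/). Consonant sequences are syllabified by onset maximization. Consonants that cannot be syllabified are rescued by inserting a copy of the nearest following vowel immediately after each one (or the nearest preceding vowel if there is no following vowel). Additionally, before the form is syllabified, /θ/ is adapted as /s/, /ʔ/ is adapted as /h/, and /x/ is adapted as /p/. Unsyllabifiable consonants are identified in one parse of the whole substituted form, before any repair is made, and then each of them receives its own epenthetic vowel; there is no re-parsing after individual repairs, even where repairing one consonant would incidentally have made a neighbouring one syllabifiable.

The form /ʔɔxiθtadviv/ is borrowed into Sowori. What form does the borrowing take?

Substitution: /ʔ/ → /h/, /x/ → /p/, /θ/ → /s/, giving /hɔpistadviv/.
Under (C)V(N), the unsyllabifiable consonants are /s/, /d/, /v/ (only a nasal (/m/, /n/, or /ŋ/) is licensed in coda position; onsets are limited to one consonant).
Epenthesis after each stranded consonant: /s/ → /sa/, /d/ → /di/, /v/ → /vi/.

hɔpisatadivivi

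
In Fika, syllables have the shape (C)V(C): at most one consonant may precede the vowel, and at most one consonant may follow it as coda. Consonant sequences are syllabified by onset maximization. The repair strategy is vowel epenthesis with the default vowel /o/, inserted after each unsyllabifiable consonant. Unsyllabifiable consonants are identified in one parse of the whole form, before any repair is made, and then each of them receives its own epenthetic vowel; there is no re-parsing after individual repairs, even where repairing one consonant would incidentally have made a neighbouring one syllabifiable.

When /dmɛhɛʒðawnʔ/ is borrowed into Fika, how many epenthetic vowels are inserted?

3

The unsyllabifiable consonants are /d/, /n/, /ʔ/; each receives one epenthetic vowel.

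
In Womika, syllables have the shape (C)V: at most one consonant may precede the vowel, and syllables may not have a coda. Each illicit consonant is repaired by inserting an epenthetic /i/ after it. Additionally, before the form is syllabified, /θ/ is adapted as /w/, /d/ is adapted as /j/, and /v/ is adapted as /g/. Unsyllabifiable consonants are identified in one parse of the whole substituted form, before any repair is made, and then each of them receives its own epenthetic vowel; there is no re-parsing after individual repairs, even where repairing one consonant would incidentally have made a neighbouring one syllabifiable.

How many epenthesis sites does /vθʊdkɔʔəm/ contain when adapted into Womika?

3

After substitution the input is /gwʊjkɔʔəm/.
The unsyllabifiable consonants are /g/, /j/, /m/; each receives one epenthetic vowel.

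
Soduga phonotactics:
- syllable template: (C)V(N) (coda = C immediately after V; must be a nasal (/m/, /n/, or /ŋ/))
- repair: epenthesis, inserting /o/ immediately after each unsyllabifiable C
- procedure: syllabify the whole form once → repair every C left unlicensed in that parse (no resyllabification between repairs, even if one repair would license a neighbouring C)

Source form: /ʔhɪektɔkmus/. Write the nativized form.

ʔohɪekotɔkomuso

Syllabifying with onset maximization leaves /ʔ/, /k/, /k/, /s/ stranded (only a nasal (/m/, /n/, or /ŋ/) is licensed in coda position; onsets are limited to one consonant).
Each unlicensed consonant becomes the onset of a new syllable: /ʔ/ → /ʔo/, /k/ → /ko/, /k/ → /ko/, /s/ → /so/.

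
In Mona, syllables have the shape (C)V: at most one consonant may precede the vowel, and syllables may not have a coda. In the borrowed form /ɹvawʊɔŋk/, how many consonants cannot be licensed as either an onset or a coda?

3

Under (C)V, the unsyllabifiable consonants are /ɹ/, /ŋ/, /k/ (no codas are permitted; onsets are limited to one consonant).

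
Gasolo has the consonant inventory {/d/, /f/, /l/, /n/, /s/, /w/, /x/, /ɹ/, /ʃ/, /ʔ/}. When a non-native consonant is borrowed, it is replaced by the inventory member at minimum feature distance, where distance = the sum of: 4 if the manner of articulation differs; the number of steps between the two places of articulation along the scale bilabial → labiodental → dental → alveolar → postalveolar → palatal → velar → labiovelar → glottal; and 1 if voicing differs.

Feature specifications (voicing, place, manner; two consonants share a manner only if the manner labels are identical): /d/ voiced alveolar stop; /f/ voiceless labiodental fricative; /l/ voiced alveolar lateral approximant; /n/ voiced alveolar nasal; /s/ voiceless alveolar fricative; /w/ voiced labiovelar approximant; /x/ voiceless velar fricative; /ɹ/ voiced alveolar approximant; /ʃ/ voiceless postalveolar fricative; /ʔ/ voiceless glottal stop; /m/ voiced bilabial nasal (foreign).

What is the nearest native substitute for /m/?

n

/n/ is closest: same manner (nasal), place distance 3 (bilabial→alveolar), same voicing; total 3. Next closest is /f/ at distance 6.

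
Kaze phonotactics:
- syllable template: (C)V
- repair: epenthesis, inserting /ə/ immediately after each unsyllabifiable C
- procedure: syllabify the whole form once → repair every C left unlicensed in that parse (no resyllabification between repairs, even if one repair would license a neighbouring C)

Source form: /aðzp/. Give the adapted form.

Syllabifying with onset maximization leaves /ð/, /z/, /p/ stranded (no codas are permitted; onsets are limited to one consonant).
Epenthesis after each stranded consonant: /ð/ → /ðə/, /z/ → /zə/, /p/ → /pə/.

aðəzəpə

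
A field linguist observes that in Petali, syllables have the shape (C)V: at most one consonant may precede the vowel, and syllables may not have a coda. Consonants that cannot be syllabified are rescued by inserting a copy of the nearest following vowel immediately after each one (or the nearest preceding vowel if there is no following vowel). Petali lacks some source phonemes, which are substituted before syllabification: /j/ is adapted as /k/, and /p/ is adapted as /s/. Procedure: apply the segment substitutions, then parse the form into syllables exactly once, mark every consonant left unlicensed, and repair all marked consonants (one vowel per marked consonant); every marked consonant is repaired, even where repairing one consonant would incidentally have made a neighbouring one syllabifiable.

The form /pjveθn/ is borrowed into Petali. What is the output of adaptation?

Substitution: /p/ → /s/, /j/ → /k/, giving /skveθn/.
Under (C)V, the unsyllabifiable consonants are /s/, /k/, /θ/, /n/ (no codas are permitted; onsets are limited to one consonant).
Epenthesis after each stranded consonant: /s/ → /se/, /k/ → /ke/, /θ/ → /θe/, /n/ → /ne/.

sekeveθene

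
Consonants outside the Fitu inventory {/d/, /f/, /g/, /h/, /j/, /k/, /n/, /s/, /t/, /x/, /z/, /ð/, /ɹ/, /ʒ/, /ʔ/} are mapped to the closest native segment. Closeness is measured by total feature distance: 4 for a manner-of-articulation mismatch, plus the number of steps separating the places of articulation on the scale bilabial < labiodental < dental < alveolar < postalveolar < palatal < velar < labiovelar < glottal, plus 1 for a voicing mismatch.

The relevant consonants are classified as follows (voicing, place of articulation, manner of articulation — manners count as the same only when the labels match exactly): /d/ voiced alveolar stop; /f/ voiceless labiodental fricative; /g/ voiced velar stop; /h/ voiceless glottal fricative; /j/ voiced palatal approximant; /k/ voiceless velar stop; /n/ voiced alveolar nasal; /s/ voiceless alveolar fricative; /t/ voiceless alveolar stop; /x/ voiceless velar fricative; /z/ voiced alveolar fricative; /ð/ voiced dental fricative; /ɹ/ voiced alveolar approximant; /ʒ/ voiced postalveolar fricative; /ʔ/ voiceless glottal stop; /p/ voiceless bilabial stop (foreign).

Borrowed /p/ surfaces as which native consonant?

t

/t/ is closest: same manner (stop), place distance 3 (bilabial→alveolar), same voicing; total 3. Next closest is /d/ at distance 4.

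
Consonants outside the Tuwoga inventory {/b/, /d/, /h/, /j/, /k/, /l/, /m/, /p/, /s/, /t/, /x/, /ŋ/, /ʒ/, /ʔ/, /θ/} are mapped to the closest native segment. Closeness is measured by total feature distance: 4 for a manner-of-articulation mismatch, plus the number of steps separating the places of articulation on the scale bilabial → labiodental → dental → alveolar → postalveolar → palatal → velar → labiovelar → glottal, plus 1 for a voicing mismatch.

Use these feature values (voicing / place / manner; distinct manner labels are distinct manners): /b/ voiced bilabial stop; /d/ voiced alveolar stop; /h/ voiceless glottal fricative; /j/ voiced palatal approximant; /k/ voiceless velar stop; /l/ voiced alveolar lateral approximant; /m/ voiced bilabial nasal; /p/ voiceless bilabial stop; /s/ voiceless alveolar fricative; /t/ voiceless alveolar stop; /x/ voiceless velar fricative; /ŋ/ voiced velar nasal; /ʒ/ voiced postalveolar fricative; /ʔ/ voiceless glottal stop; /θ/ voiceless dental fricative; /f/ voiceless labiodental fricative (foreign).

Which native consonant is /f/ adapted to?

θ

/θ/ is closest: same manner (fricative), place distance 1 (labiodental→dental), same voicing; total 1. Next closest is /s/ at distance 2.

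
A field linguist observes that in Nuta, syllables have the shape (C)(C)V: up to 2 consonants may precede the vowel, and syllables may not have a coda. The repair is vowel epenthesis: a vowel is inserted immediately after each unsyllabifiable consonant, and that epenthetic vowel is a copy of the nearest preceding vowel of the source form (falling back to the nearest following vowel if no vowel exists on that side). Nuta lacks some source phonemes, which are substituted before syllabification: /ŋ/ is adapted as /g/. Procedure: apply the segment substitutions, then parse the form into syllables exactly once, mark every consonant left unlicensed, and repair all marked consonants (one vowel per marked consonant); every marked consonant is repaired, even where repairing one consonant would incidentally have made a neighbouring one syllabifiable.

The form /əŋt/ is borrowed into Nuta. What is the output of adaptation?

əgətə

Substitution: /ŋ/ → /g/, giving /əgt/.
Under (C)(C)V, the unsyllabifiable consonants are /g/, /t/ (no codas are permitted; onsets may contain at most 2 consonants).
Epenthesis after each stranded consonant: /g/ → /gə/, /t/ → /tə/.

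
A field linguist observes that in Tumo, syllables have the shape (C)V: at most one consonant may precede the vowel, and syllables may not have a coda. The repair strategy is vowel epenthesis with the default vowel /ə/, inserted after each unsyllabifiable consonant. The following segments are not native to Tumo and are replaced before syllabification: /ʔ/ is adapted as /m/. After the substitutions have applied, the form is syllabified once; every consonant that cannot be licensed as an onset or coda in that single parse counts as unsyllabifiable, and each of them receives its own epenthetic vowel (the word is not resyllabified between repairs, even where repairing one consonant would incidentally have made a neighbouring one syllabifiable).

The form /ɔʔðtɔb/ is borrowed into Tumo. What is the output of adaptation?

Substitution: /ʔ/ → /m/, giving /ɔmðtɔb/.
Syllabifying with onset maximization leaves /m/, /ð/, /b/ stranded (no codas are permitted; onsets are limited to one consonant).
Each unlicensed consonant becomes the onset of a new syllable: /m/ → /mə/, /ð/ → /ðə/, /b/ → /bə/.

ɔməðətɔbə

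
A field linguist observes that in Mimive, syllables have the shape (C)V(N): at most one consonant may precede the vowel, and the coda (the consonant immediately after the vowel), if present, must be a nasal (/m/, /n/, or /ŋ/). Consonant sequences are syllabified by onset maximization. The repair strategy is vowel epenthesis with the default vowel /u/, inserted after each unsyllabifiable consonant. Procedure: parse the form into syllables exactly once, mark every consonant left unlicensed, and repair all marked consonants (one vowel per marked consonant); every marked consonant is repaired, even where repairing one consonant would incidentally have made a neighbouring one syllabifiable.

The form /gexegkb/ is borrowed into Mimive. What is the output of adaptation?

gexegukubu

The consonants /g/, /k/, /b/ cannot be parsed into a legal (C)V(N) syllable (only a nasal (/m/, /n/, or /ŋ/) is licensed in coda position; onsets are limited to one consonant).
Epenthesis after each stranded consonant: /g/ → /gu/, /k/ → /ku/, /b/ → /bu/.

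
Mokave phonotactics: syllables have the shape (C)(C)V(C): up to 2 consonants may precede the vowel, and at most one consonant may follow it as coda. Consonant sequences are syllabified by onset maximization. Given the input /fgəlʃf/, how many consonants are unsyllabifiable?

2

Under (C)(C)V(C), the unsyllabifiable consonants are /ʃ/, /f/ (at most one coda consonant is licensed; onsets may contain at most 2 consonants).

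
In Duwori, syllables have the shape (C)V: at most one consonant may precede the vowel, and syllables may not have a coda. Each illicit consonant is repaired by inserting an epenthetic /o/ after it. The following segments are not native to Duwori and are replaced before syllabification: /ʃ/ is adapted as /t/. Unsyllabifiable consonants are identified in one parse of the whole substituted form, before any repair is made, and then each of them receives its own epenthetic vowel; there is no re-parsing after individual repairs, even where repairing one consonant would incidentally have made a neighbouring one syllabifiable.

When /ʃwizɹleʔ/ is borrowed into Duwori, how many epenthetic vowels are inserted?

4

After substitution the input is /twizɹleʔ/.
The unsyllabifiable consonants are /t/, /z/, /ɹ/, /ʔ/; each receives one epenthetic vowel.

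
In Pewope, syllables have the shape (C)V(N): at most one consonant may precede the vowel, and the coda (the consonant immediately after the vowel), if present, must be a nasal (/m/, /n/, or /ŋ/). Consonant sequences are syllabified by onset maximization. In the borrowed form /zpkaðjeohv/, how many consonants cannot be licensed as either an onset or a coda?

5

The consonants /z/, /p/, /ð/, /h/, /v/ cannot be parsed into a legal (C)V(N) syllable (only a nasal (/m/, /n/, or /ŋ/) is licensed in coda position; onsets are limited to one consonant).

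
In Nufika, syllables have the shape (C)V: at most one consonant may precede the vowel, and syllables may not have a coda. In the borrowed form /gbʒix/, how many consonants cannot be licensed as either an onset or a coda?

Syllabifying with onset maximization leaves /g/, /b/, /x/ stranded (no codas are permitted; onsets are limited to one consonant).

3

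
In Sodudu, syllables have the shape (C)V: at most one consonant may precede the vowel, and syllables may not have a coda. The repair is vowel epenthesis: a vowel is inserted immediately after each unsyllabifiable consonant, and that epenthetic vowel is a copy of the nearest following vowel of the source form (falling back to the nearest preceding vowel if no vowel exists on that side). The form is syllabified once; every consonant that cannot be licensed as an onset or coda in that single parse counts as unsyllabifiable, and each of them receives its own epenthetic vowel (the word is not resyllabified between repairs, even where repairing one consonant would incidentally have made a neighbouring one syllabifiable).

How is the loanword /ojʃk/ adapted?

ojoʃoko

The consonants /j/, /ʃ/, /k/ cannot be parsed into a legal (C)V syllable (no codas are permitted; onsets are limited to one consonant).
Each unlicensed consonant becomes the onset of a new syllable: /j/ → /jo/, /ʃ/ → /ʃo/, /k/ → /ko/.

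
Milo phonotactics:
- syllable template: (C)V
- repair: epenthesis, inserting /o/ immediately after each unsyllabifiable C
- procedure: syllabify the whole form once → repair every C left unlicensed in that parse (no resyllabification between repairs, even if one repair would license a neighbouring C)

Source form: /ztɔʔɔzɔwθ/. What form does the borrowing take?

Syllabifying with onset maximization leaves /z/, /w/, /θ/ stranded (no codas are permitted; onsets are limited to one consonant).
Each unlicensed consonant becomes the onset of a new syllable: /z/ → /zo/, /w/ → /wo/, /θ/ → /θo/.

zotɔʔɔzɔwoθo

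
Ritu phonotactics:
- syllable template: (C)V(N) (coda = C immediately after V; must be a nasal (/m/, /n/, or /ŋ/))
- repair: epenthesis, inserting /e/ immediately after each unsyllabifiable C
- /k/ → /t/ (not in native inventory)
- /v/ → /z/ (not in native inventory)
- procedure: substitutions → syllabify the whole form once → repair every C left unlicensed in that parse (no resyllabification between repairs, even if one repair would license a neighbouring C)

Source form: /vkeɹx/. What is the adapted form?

Substitution: /v/ → /z/, /k/ → /t/, giving /zteɹx/.
Syllabifying with onset maximization leaves /z/, /ɹ/, /x/ stranded (only a nasal (/m/, /n/, or /ŋ/) is licensed in coda position; onsets are limited to one consonant).
Inserting the epenthetic vowel yields /z/ → /ze/, /ɹ/ → /ɹe/, /x/ → /xe/.

zeteɹexe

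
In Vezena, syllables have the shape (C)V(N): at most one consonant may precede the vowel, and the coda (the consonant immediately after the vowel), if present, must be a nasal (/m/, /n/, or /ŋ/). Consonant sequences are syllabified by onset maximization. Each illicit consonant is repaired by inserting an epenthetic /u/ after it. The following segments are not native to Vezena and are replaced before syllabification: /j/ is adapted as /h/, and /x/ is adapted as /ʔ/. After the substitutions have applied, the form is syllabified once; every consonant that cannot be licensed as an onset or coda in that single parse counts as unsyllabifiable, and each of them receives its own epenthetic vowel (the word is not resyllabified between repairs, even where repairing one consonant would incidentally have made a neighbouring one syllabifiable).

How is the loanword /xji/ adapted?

Substitution: /x/ → /ʔ/, /j/ → /h/, giving /ʔhi/.
Under (C)V(N), the unsyllabifiable consonants are /ʔ/ (only a nasal (/m/, /n/, or /ŋ/) is licensed in coda position; onsets are limited to one consonant).
Each unlicensed consonant becomes the onset of a new syllable: /ʔ/ → /ʔu/.

ʔuhi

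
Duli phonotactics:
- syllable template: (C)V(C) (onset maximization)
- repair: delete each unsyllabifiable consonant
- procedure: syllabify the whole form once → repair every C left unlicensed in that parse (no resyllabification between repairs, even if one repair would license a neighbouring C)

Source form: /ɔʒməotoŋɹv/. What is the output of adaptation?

The consonants /ɹ/, /v/ cannot be parsed into a legal (C)V(C) syllable (at most one coda consonant is licensed; onsets are limited to one consonant).
Each unlicensed consonant is deleted: /ɹ/, /v/.

ɔʒməotoŋ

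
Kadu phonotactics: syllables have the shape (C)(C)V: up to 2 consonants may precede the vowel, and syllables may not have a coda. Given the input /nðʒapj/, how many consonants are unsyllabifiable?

3

Syllabifying with onset maximization leaves /n/, /p/, /j/ stranded (no codas are permitted; onsets may contain at most 2 consonants).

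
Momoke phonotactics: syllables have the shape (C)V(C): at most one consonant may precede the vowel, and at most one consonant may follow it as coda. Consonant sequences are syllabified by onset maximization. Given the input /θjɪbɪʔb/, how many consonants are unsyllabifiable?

Syllabifying with onset maximization leaves /θ/, /b/ stranded (at most one coda consonant is licensed; onsets are limited to one consonant).

2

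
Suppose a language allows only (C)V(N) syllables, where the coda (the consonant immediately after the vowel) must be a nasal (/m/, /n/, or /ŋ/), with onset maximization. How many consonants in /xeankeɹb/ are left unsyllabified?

2

The consonants /ɹ/, /b/ cannot be parsed into a legal (C)V(N) syllable (only a nasal (/m/, /n/, or /ŋ/) is licensed in coda position; onsets are limited to one consonant).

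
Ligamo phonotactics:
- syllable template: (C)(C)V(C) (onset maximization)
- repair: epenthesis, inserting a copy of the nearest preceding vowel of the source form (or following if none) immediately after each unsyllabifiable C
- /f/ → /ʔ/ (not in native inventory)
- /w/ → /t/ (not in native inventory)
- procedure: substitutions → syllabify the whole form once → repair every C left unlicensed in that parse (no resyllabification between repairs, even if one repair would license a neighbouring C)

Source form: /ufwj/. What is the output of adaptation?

Substitution: /f/ → /ʔ/, /w/ → /t/, giving /uʔtj/.
The consonants /t/, /j/ cannot be parsed into a legal (C)(C)V(C) syllable (at most one coda consonant is licensed; onsets may contain at most 2 consonants).
Each unlicensed consonant becomes the onset of a new syllable: /t/ → /tu/, /j/ → /ju/.

uʔtuju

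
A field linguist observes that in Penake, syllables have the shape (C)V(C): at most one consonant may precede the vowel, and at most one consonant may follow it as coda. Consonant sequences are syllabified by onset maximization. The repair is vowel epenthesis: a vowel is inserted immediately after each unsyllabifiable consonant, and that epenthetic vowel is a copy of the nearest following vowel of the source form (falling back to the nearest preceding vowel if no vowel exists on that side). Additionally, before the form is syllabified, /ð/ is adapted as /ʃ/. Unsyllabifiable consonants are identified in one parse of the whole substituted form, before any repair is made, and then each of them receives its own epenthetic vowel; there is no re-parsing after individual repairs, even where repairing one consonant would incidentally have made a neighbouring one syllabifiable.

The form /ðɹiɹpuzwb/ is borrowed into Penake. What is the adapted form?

ʃiɹiɹpuzwubu

Substitution: /ð/ → /ʃ/, giving /ʃɹiɹpuzwb/.
Under (C)V(C), the unsyllabifiable consonants are /ʃ/, /w/, /b/ (at most one coda consonant is licensed; onsets are limited to one consonant).
Inserting the epenthetic vowel yields /ʃ/ → /ʃi/, /w/ → /wu/, /b/ → /bu/.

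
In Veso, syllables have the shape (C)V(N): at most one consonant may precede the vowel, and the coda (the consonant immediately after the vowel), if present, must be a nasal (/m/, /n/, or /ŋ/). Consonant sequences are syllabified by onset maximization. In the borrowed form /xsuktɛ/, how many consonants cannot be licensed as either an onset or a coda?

2

The consonants /x/, /k/ cannot be parsed into a legal (C)V(N) syllable (only a nasal (/m/, /n/, or /ŋ/) is licensed in coda position; onsets are limited to one consonant).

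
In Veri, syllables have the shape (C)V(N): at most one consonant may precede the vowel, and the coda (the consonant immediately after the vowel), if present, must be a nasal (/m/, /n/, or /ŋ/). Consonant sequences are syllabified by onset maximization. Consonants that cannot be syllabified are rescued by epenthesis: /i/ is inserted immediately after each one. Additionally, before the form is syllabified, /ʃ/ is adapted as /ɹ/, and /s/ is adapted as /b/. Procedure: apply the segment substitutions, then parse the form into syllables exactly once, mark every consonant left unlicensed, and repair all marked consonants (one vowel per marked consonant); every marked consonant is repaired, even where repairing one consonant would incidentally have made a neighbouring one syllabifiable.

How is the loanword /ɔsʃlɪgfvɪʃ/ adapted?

ɔbiɹilɪgifivɪɹi

Substitution: /s/ → /b/, /ʃ/ → /ɹ/, giving /ɔbɹlɪgfvɪɹ/.
Under (C)V(N), the unsyllabifiable consonants are /b/, /ɹ/, /g/, /f/, /ɹ/ (only a nasal (/m/, /n/, or /ŋ/) is licensed in coda position; onsets are limited to one consonant).
Inserting the epenthetic vowel yields /b/ → /bi/, /ɹ/ → /ɹi/, /g/ → /gi/, /f/ → /fi/, /ɹ/ → /ɹi/.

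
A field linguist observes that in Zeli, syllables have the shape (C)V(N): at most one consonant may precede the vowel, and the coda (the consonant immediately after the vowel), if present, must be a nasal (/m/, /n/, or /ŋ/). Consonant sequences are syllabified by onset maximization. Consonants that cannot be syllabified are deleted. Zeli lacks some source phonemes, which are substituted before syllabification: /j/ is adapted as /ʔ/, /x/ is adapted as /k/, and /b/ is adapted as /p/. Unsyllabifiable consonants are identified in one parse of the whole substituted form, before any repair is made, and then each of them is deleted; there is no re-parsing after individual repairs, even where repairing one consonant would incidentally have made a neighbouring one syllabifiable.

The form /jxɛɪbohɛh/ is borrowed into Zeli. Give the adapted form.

kɛɪpohɛ

Substitution: /j/ → /ʔ/, /x/ → /k/, /b/ → /p/, giving /ʔkɛɪpohɛh/.
The consonants /ʔ/, /h/ cannot be parsed into a legal (C)V(N) syllable (only a nasal (/m/, /n/, or /ŋ/) is licensed in coda position; onsets are limited to one consonant).
Each unlicensed consonant is deleted: /ʔ/, /h/.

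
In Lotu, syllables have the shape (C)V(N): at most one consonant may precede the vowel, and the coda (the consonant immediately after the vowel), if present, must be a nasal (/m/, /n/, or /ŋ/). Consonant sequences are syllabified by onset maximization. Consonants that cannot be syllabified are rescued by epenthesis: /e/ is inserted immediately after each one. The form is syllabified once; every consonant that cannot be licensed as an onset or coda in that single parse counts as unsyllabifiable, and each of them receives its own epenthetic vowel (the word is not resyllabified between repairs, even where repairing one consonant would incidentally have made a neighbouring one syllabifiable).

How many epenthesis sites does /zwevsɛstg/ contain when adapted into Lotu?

The unsyllabifiable consonants are /z/, /v/, /s/, /t/, /g/; each receives one epenthetic vowel.

5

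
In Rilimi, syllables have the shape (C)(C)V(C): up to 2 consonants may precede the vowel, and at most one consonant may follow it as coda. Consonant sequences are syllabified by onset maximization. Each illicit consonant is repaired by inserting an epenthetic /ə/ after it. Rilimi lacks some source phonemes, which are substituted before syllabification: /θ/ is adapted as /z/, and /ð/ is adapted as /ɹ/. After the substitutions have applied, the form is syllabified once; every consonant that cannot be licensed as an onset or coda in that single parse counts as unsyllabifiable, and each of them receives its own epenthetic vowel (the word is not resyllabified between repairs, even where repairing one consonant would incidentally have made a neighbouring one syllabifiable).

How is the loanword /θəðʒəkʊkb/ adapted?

Substitution: /θ/ → /z/, /ð/ → /ɹ/, giving /zəɹʒəkʊkb/.
Syllabifying with onset maximization leaves /b/ stranded (at most one coda consonant is licensed; onsets may contain at most 2 consonants).
Each unlicensed consonant becomes the onset of a new syllable: /b/ → /bə/.

zəɹʒəkʊkbə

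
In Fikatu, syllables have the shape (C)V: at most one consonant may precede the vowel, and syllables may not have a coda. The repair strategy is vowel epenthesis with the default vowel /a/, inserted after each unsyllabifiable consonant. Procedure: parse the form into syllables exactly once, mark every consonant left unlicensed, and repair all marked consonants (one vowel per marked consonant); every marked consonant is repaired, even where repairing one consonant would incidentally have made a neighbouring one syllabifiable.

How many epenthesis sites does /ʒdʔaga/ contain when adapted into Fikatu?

The unsyllabifiable consonants are /ʒ/, /d/; each receives one epenthetic vowel.

2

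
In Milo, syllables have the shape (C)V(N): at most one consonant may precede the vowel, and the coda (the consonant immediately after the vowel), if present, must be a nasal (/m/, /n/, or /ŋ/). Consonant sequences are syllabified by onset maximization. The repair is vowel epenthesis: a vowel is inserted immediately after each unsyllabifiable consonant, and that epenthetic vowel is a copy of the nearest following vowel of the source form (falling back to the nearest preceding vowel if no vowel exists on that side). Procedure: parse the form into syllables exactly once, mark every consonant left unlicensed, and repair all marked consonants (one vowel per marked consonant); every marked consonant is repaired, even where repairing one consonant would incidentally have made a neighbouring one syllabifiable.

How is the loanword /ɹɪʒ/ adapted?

ɹɪʒɪ

Syllabifying with onset maximization leaves /ʒ/ stranded (only a nasal (/m/, /n/, or /ŋ/) is licensed in coda position; onsets are limited to one consonant).
Inserting the epenthetic vowel yields /ʒ/ → /ʒɪ/.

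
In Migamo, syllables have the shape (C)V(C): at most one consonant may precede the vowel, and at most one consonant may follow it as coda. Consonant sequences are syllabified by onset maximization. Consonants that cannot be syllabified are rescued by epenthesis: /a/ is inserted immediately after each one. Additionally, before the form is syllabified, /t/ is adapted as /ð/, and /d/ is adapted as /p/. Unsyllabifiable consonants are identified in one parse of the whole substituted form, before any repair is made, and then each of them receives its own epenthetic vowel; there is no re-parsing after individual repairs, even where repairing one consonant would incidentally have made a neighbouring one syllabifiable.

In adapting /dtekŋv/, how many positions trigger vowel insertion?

3

After substitution the input is /pðekŋv/.
The unsyllabifiable consonants are /p/, /ŋ/, /v/; each receives one epenthetic vowel.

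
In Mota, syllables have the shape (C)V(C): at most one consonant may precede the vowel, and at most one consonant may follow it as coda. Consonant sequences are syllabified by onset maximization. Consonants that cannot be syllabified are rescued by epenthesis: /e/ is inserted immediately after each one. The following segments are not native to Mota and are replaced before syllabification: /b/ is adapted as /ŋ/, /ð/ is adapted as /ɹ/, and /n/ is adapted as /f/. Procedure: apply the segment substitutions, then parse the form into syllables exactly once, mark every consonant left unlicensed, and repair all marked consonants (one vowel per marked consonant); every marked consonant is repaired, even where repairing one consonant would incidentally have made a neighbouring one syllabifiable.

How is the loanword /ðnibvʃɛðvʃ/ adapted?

ɹefiŋveʃɛɹveʃe

Substitution: /ð/ → /ɹ/, /n/ → /f/, /b/ → /ŋ/, giving /ɹfiŋvʃɛɹvʃ/.
Under (C)V(C), the unsyllabifiable consonants are /ɹ/, /v/, /v/, /ʃ/ (at most one coda consonant is licensed; onsets are limited to one consonant).
Epenthesis after each stranded consonant: /ɹ/ → /ɹe/, /v/ → /ve/, /v/ → /ve/, /ʃ/ → /ʃe/.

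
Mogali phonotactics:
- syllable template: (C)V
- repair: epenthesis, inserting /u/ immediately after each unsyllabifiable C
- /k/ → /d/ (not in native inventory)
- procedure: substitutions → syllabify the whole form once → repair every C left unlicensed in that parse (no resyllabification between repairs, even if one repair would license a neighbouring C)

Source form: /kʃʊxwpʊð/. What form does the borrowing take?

duʃʊxuwupʊðu

Substitution: /k/ → /d/, giving /dʃʊxwpʊð/.
Syllabifying with onset maximization leaves /d/, /x/, /w/, /ð/ stranded (no codas are permitted; onsets are limited to one consonant).
Each unlicensed consonant becomes the onset of a new syllable: /d/ → /du/, /x/ → /xu/, /w/ → /wu/, /ð/ → /ðu/.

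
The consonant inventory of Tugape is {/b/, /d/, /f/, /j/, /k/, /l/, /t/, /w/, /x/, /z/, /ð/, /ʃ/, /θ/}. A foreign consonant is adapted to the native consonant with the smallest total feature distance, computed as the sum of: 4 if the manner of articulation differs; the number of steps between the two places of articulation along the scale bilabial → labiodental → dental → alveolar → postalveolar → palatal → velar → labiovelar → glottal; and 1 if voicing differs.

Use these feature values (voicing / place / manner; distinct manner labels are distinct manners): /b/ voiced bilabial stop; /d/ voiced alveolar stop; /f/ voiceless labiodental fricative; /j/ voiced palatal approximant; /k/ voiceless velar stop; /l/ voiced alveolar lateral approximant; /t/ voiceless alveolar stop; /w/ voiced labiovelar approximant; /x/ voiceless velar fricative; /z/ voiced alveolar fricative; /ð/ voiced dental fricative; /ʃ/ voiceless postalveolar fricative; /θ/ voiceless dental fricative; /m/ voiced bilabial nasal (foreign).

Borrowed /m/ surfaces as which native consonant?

/b/ is closest: manner differs (nasal→stop, +4), place distance 0 (bilabial→bilabial), same voicing; total 4. Next closest is /f/ at distance 6.

b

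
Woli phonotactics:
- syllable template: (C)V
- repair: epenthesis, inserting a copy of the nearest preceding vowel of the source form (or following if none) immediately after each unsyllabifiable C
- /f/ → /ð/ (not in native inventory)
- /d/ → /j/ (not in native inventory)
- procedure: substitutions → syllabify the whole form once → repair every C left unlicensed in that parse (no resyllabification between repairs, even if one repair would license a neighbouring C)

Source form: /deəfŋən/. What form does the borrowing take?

Substitution: /d/ → /j/, /f/ → /ð/, giving /jeəðŋən/.
Syllabifying with onset maximization leaves /ð/, /n/ stranded (no codas are permitted; onsets are limited to one consonant).
Each unlicensed consonant becomes the onset of a new syllable: /ð/ → /ðə/, /n/ → /nə/.

jeəðəŋənə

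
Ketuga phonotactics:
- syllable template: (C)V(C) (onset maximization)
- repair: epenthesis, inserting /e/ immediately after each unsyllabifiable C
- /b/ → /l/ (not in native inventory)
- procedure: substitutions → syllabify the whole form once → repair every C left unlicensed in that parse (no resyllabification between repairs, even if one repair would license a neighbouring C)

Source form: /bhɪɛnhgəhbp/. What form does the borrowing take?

lehɪɛnhegəhlepe

Substitution: /b/ → /l/, giving /lhɪɛnhgəhlp/.
Syllabifying with onset maximization leaves /l/, /h/, /l/, /p/ stranded (at most one coda consonant is licensed; onsets are limited to one consonant).
Epenthesis after each stranded consonant: /l/ → /le/, /h/ → /he/, /l/ → /le/, /p/ → /pe/.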